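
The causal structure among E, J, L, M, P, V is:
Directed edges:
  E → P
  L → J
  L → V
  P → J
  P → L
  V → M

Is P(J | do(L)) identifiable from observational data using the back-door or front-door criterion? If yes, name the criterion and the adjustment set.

P(J|do(L)): backdoor, adjust for {P}.

desc(L)\{L}={J,M,V}; candidates ⊆ {E,P}.
size 0: {}; under {} L still reaches {E,J,P} ∋ J.
{P}: L⊥J given {P} in G with L→· removed — back-door holds.
P(J|do(L)) = Σ_{P} P(J|L,P)·P(P).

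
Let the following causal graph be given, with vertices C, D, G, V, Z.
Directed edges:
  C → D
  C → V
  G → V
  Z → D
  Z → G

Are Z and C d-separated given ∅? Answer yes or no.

Yes — Z ⊥ C | ∅.

Bayes-Ball from Z | ∅ reaches {D,G,V}.
C ∉ reach(Z|∅) ⇒ Z ⊥ C | ∅.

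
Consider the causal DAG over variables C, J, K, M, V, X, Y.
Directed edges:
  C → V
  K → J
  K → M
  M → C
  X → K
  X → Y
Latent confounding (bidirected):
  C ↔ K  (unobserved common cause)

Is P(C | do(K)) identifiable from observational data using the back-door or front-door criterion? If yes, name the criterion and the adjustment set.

desc(K)\{K}={C,J,M,V}; candidates ⊆ {X,Y}.
K↔C: latent back-door arc(s) into K.
size 0: {}; under {} K still reaches {C,V,X,Y} ∋ C.
size 1: {X}, {Y}; under {X} K still reaches {C,V} ∋ C.
size 2: {X,Y}; under {X,Y} K still reaches {C,V} ∋ C.
K↔C cannot be blocked by any observed set — no back-door set.
{M}: (i) intercepts every directed K→C path; (ii) no back-door K→{M}; (iii) {K} blocks every back-door {M}→C. Front-door holds.
P(C|do(K)) = Σ_{M} P(M|K) Σ_{K'} P(C|M,K')P(K').

P(C|do(K)): frontdoor, adjust for {M}.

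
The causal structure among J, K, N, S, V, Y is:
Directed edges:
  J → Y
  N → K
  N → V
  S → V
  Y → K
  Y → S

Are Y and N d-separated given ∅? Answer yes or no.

Yes — Y ⊥ N | ∅.

Bayes-Ball from Y | ∅ reaches {J,K,S,V}.
N ∉ reach(Y|∅) ⇒ Y ⊥ N | ∅.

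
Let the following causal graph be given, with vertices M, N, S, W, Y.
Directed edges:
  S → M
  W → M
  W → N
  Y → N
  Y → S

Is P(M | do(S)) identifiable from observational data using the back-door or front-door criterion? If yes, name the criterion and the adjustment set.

desc(S)\{S}={M}; candidates ⊆ {N,W,Y}.
∅: S⊥M given ∅ in G with S→· removed — back-door holds.
P(M|do(S)) = P(M|S) — no adjustment needed.

P(M|do(S)): backdoor, adjust for ∅.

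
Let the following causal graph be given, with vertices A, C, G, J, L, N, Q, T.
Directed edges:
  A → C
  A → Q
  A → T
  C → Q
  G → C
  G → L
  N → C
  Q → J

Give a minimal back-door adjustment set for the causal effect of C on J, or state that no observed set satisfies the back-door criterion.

desc(C)\{C}={J,Q}; candidates ⊆ {A,G,L,N,T}.
size 0: {}; under {} C still reaches {A,G,J,L,N,Q,T} ∋ J.
{A}: C⊥J given {A} in G with C→· removed — back-door holds.

C→J: minimal back-door set {A}.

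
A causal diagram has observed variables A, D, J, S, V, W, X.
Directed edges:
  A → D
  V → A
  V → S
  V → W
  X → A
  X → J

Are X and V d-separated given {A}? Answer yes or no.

No — X and V are d-connected given {A}.

Bayes-Ball from X | {A} reaches {J,S,V,W}.
V ∈ reach(X|{A}) ⇒ X ⊥̸ V | {A}.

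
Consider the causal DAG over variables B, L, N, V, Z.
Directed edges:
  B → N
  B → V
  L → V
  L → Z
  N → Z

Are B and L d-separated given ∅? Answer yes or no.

Yes — B ⊥ L | ∅.

Bayes-Ball from B | ∅ reaches {N,V,Z}.
L ∉ reach(B|∅) ⇒ B ⊥ L | ∅.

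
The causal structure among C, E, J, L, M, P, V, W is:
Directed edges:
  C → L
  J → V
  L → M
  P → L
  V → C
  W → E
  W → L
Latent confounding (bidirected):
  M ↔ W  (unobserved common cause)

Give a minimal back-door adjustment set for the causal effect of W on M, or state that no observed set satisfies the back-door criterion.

desc(W)\{W}={E,L,M}; candidates ⊆ {C,J,P,V}.
W↔M: latent back-door arc(s) into W.
size 0: {}; under {} W still reaches {M} ∋ M.
size 1: {C}, {J}, {P} …(+1); under {C} W still reaches {M} ∋ M.
size 2: {C,J}, {C,P}, {C,V} …(+3); under {C,J} W still reaches {M} ∋ M.
W↔M cannot be blocked by any observed set — no back-door set.

W→M: no observed back-door set.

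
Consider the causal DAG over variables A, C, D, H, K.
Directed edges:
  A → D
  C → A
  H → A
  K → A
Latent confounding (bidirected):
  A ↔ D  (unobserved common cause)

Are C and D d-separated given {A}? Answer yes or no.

Bayes-Ball from C | {A} reaches {D,H,K}.
D ∈ reach(C|{A}) ⇒ C ⊥̸ D | {A}.

No — C and D are d-connected given {A}.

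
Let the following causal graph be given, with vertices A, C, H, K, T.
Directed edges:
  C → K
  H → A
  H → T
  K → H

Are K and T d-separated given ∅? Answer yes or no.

Bayes-Ball from K | ∅ reaches {A,C,H,T}.
T ∈ reach(K|∅) ⇒ K ⊥̸ T | ∅.

No — K and T are d-connected given ∅.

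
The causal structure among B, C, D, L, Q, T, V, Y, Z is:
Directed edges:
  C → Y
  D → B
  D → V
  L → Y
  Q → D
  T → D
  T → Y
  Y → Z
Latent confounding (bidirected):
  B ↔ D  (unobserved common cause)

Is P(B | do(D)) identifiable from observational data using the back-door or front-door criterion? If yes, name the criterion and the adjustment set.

P(B|do(D)): not identifiable (no BD/FD set).

desc(D)\{D}={B,V}; candidates ⊆ {C,L,Q,T,Y,Z}.
D↔B: latent back-door arc(s) into D.
size 0: {}; under {} D still reaches {B,Q,T,Y,Z} ∋ B.
size 1: {C}, {L}, {Q} …(+3); under {C} D still reaches {B,Q,T,Y,Z} ∋ B.
size 2: {C,L}, {C,Q}, {C,T} …(+12); under {C,L} D still reaches {B,Q,T,Y,Z} ∋ B.
D↔B cannot be blocked by any observed set — no back-door set.
No mediator lies on a directed D→…→B path.
Neither criterion identifies P(B|do(D)) in this graph.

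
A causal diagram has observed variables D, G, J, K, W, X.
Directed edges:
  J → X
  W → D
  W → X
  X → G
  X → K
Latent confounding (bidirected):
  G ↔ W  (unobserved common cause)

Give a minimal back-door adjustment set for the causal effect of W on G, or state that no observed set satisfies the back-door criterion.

W→G: no observed back-door set.

desc(W)\{W}={D,G,K,X}; candidates ⊆ {J}.
W↔G: latent back-door arc(s) into W.
size 0: {}; under {} W still reaches {G} ∋ G.
size 1: {J}; under {J} W still reaches {G} ∋ G.
W↔G cannot be blocked by any observed set — no back-door set.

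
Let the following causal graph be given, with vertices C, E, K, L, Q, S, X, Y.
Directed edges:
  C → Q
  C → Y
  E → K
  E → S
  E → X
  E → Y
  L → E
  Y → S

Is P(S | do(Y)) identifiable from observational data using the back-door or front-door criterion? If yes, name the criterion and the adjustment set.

P(S|do(Y)): backdoor, adjust for {E}.

desc(Y)\{Y}={S}; candidates ⊆ {C,E,K,L,Q,X}.
size 0: {}; under {} Y still reaches {C,E,K,L,Q,S,X} ∋ S.
{E}: Y⊥S given {E} in G with Y→· removed — back-door holds.
P(S|do(Y)) = Σ_{E} P(S|Y,E)·P(E).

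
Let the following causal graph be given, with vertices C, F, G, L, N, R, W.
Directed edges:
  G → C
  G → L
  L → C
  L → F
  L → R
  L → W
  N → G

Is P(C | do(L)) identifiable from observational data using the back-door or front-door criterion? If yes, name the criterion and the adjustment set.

desc(L)\{L}={C,F,R,W}; candidates ⊆ {G,N}.
size 0: {}; under {} L still reaches {C,G,N} ∋ C.
{G}: L⊥C given {G} in G with L→· removed — back-door holds.
P(C|do(L)) = Σ_{G} P(C|L,G)·P(G).

P(C|do(L)): backdoor, adjust for {G}.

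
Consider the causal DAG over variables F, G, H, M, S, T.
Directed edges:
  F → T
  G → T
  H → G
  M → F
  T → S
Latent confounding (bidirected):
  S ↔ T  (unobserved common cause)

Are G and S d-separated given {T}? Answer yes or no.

No — G and S are d-connected given {T}.

Bayes-Ball from G | {T} reaches {F,H,M,S}.
S ∈ reach(G|{T}) ⇒ G ⊥̸ S | {T}.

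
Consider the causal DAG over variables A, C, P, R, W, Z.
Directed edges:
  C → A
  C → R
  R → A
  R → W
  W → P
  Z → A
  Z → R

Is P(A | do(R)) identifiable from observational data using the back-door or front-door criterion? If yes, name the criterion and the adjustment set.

P(A|do(R)): backdoor, adjust for {C, Z}.

desc(R)\{R}={A,P,W}; candidates ⊆ {C,Z}.
size 0: {}; under {} R still reaches {A,C,Z} ∋ A.
size 1: {C}, {Z}; under {C} R still reaches {A,Z} ∋ A.
{C,Z}: R⊥A given {C,Z} in G with R→· removed — back-door holds.
P(A|do(R)) = Σ_{C,Z} P(A|R,C,Z)·P(C,Z).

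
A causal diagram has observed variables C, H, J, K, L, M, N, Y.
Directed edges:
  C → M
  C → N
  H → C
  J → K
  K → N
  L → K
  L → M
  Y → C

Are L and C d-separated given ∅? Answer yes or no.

Bayes-Ball from L | ∅ reaches {K,M,N}.
C ∉ reach(L|∅) ⇒ L ⊥ C | ∅.

Yes — L ⊥ C | ∅.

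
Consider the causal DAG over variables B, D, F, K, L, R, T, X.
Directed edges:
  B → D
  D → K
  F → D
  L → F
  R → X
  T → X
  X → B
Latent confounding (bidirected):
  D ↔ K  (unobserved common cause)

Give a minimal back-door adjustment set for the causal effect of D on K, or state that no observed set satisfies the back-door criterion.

D→K: no observed back-door set.

desc(D)\{D}={K}; candidates ⊆ {B,F,L,R,T,X}.
D↔K: latent back-door arc(s) into D.
size 0: {}; under {} D still reaches {B,F,K,L,R,T,X} ∋ K.
size 1: {B}, {F}, {L} …(+3); under {B} D still reaches {F,K,L} ∋ K.
size 2: {B,F}, {B,L}, {B,R} …(+12); under {B,F} D still reaches {K} ∋ K.
D↔K cannot be blocked by any observed set — no back-door set.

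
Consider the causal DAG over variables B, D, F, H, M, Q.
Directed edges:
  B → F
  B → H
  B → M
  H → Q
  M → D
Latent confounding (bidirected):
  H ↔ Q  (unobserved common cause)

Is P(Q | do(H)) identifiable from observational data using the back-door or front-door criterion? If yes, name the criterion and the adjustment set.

desc(H)\{H}={Q}; candidates ⊆ {B,D,F,M}.
H↔Q: latent back-door arc(s) into H.
size 0: {}; under {} H still reaches {B,D,F,M,Q} ∋ Q.
size 1: {B}, {D}, {F} …(+1); under {B} H still reaches {Q} ∋ Q.
size 2: {B,D}, {B,F}, {B,M} …(+3); under {B,D} H still reaches {Q} ∋ Q.
H↔Q cannot be blocked by any observed set — no back-door set.
No mediator lies on a directed H→…→Q path.
Neither criterion identifies P(Q|do(H)) in this graph.

P(Q|do(H)): not identifiable (no BD/FD set).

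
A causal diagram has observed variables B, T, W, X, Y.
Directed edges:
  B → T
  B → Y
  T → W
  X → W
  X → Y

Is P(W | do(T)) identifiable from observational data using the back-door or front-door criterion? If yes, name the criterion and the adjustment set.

P(W|do(T)): backdoor, adjust for ∅.

desc(T)\{T}={W}; candidates ⊆ {B,X,Y}.
∅: T⊥W given ∅ in G with T→· removed — back-door holds.
P(W|do(T)) = P(W|T) — no adjustment needed.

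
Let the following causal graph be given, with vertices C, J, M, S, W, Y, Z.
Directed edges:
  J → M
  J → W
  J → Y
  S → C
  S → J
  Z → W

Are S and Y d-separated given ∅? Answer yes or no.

Bayes-Ball from S | ∅ reaches {C,J,M,W,Y}.
Y ∈ reach(S|∅) ⇒ S ⊥̸ Y | ∅.

No — S and Y are d-connected given ∅.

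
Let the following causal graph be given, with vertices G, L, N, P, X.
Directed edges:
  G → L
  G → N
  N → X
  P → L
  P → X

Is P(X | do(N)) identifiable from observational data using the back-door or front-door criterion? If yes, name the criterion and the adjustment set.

P(X|do(N)): backdoor, adjust for ∅.

desc(N)\{N}={X}; candidates ⊆ {G,L,P}.
∅: N⊥X given ∅ in G with N→· removed — back-door holds.
P(X|do(N)) = P(X|N) — no adjustment needed.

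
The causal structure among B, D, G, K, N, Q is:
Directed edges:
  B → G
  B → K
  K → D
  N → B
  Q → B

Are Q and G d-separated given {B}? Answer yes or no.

Yes — Q ⊥ G | {B}.

Bayes-Ball from Q | {B} reaches {N}.
G ∉ reach(Q|{B}) ⇒ Q ⊥ G | {B}.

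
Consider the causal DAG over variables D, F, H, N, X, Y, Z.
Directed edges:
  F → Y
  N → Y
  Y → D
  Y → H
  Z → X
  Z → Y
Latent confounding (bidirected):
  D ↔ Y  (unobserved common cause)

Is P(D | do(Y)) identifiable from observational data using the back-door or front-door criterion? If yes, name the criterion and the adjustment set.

desc(Y)\{Y}={D,H}; candidates ⊆ {F,N,X,Z}.
Y↔D: latent back-door arc(s) into Y.
size 0: {}; under {} Y still reaches {D,F,N,X,Z} ∋ D.
size 1: {F}, {N}, {X} …(+1); under {F} Y still reaches {D,N,X,Z} ∋ D.
size 2: {F,N}, {F,X}, {F,Z} …(+3); under {F,N} Y still reaches {D,X,Z} ∋ D.
Y↔D cannot be blocked by any observed set — no back-door set.
No mediator lies on a directed Y→…→D path.
Neither criterion identifies P(D|do(Y)) in this graph.

P(D|do(Y)): not identifiable (no BD/FD set).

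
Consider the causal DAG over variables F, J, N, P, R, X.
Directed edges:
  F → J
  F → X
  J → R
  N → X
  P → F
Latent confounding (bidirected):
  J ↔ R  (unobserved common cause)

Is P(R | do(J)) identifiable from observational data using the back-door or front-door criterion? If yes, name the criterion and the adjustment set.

P(R|do(J)): not identifiable (no BD/FD set).

desc(J)\{J}={R}; candidates ⊆ {F,N,P,X}.
J↔R: latent back-door arc(s) into J.
size 0: {}; under {} J still reaches {F,P,R,X} ∋ R.
size 1: {F}, {N}, {P} …(+1); under {F} J still reaches {R} ∋ R.
size 2: {F,N}, {F,P}, {F,X} …(+3); under {F,N} J still reaches {R} ∋ R.
J↔R cannot be blocked by any observed set — no back-door set.
No mediator lies on a directed J→…→R path.
Neither criterion identifies P(R|do(J)) in this graph.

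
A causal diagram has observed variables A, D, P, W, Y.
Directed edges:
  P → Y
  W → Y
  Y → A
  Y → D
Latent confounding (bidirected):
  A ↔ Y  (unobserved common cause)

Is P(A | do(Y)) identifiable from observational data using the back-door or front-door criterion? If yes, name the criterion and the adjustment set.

desc(Y)\{Y}={A,D}; candidates ⊆ {P,W}.
Y↔A: latent back-door arc(s) into Y.
size 0: {}; under {} Y still reaches {A,P,W} ∋ A.
size 1: {P}, {W}; under {P} Y still reaches {A,W} ∋ A.
size 2: {P,W}; under {P,W} Y still reaches {A} ∋ A.
Y↔A cannot be blocked by any observed set — no back-door set.
No mediator lies on a directed Y→…→A path.
Neither criterion identifies P(A|do(Y)) in this graph.

P(A|do(Y)): not identifiable (no BD/FD set).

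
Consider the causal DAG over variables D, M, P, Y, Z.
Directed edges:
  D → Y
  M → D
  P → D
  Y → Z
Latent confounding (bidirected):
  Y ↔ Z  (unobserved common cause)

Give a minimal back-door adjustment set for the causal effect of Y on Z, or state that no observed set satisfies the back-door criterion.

desc(Y)\{Y}={Z}; candidates ⊆ {D,M,P}.
Y↔Z: latent back-door arc(s) into Y.
size 0: {}; under {} Y still reaches {D,M,P,Z} ∋ Z.
size 1: {D}, {M}, {P}; under {D} Y still reaches {Z} ∋ Z.
size 2: {D,M}, {D,P}, {M,P}; under {D,M} Y still reaches {Z} ∋ Z.
Y↔Z cannot be blocked by any observed set — no back-door set.

Y→Z: no observed back-door set.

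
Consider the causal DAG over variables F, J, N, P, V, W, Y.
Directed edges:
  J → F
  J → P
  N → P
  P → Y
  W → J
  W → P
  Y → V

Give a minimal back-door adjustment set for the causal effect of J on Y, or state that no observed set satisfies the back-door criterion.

desc(J)\{J}={F,P,V,Y}; candidates ⊆ {N,W}.
size 0: {}; under {} J still reaches {P,V,W,Y} ∋ Y.
{W}: J⊥Y given {W} in G with J→· removed — back-door holds.

J→Y: minimal back-door set {W}.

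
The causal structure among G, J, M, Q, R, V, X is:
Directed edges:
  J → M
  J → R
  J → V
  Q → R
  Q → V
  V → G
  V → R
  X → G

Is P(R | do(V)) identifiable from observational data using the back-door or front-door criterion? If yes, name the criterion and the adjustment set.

desc(V)\{V}={G,R}; candidates ⊆ {J,M,Q,X}.
size 0: {}; under {} V still reaches {J,M,Q,R} ∋ R.
size 1: {J}, {M}, {Q} …(+1); under {J} V still reaches {Q,R} ∋ R.
{J,Q}: V⊥R given {J,Q} in G with V→· removed — back-door holds.
P(R|do(V)) = Σ_{J,Q} P(R|V,J,Q)·P(J,Q).

P(R|do(V)): backdoor, adjust for {J, Q}.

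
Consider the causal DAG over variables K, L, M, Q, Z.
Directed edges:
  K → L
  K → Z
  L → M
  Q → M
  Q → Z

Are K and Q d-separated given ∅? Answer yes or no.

Yes — K ⊥ Q | ∅.

Bayes-Ball from K | ∅ reaches {L,M,Z}.
Q ∉ reach(K|∅) ⇒ K ⊥ Q | ∅.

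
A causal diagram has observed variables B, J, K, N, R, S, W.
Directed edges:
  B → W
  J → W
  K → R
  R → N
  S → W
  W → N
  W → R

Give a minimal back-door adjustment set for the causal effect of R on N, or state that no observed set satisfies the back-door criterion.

R→N: minimal back-door set {W}.

desc(R)\{R}={N}; candidates ⊆ {B,J,K,S,W}.
size 0: {}; under {} R still reaches {B,J,K,N,S,W} ∋ N.
{W}: R⊥N given {W} in G with R→· removed — back-door holds.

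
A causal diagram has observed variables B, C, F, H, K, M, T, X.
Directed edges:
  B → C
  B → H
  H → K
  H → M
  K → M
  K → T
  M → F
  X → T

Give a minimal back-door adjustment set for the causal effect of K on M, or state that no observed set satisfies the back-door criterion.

desc(K)\{K}={F,M,T}; candidates ⊆ {B,C,H,X}.
size 0: {}; under {} K still reaches {B,C,F,H,M} ∋ M.
{H}: K⊥M given {H} in G with K→· removed — back-door holds.

K→M: minimal back-door set {H}.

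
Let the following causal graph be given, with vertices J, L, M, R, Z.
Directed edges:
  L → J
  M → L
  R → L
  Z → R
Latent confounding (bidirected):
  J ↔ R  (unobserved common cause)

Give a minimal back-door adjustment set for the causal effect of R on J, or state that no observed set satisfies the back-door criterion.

desc(R)\{R}={J,L}; candidates ⊆ {M,Z}.
R↔J: latent back-door arc(s) into R.
size 0: {}; under {} R still reaches {J,Z} ∋ J.
size 1: {M}, {Z}; under {M} R still reaches {J,Z} ∋ J.
size 2: {M,Z}; under {M,Z} R still reaches {J} ∋ J.
R↔J cannot be blocked by any observed set — no back-door set.

R→J: no observed back-door set.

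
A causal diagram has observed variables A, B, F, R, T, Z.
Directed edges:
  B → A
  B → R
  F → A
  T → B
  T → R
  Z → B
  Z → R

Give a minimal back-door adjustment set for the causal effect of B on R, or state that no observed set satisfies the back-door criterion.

desc(B)\{B}={A,R}; candidates ⊆ {F,T,Z}.
size 0: {}; under {} B still reaches {R,T,Z} ∋ R.
size 1: {F}, {T}, {Z}; under {F} B still reaches {R,T,Z} ∋ R.
{T,Z}: B⊥R given {T,Z} in G with B→· removed — back-door holds.

B→R: minimal back-door set {T, Z}.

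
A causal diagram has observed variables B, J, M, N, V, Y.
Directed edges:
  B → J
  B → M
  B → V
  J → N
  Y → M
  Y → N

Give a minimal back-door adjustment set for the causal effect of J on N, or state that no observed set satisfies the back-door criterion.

desc(J)\{J}={N}; candidates ⊆ {B,M,V,Y}.
∅: J⊥N given ∅ in G with J→· removed — back-door holds.

J→N: minimal back-door set ∅.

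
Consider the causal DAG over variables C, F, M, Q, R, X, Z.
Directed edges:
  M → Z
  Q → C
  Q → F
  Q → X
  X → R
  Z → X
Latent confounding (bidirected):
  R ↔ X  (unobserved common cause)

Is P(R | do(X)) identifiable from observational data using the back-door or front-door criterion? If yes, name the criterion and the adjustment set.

desc(X)\{X}={R}; candidates ⊆ {C,F,M,Q,Z}.
X↔R: latent back-door arc(s) into X.
size 0: {}; under {} X still reaches {C,F,M,Q,R,Z} ∋ R.
size 1: {C}, {F}, {M} …(+2); under {C} X still reaches {F,M,Q,R,Z} ∋ R.
size 2: {C,F}, {C,M}, {C,Q} …(+7); under {C,F} X still reaches {M,Q,R,Z} ∋ R.
X↔R cannot be blocked by any observed set — no back-door set.
No mediator lies on a directed X→…→R path.
Neither criterion identifies P(R|do(X)) in this graph.

P(R|do(X)): not identifiable (no BD/FD set).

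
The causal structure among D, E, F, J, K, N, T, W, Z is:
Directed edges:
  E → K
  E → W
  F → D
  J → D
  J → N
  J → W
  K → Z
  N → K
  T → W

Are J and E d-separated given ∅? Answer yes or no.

Bayes-Ball from J | ∅ reaches {D,K,N,W,Z}.
E ∉ reach(J|∅) ⇒ J ⊥ E | ∅.

Yes — J ⊥ E | ∅.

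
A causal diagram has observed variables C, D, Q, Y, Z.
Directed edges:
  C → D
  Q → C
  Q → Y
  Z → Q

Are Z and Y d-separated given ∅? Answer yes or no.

Bayes-Ball from Z | ∅ reaches {C,D,Q,Y}.
Y ∈ reach(Z|∅) ⇒ Z ⊥̸ Y | ∅.

No — Z and Y are d-connected given ∅.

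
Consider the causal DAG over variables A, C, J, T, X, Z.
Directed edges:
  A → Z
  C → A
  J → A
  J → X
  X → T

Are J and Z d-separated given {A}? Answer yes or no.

Bayes-Ball from J | {A} reaches {C,T,X}.
Z ∉ reach(J|{A}) ⇒ J ⊥ Z | {A}.

Yes — J ⊥ Z | {A}.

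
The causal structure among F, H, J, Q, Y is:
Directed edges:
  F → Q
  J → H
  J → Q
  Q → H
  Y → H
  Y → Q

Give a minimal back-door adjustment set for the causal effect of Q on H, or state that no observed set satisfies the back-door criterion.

Q→H: minimal back-door set {J, Y}.

desc(Q)\{Q}={H}; candidates ⊆ {F,J,Y}.
size 0: {}; under {} Q still reaches {F,H,J,Y} ∋ H.
size 1: {F}, {J}, {Y}; under {F} Q still reaches {H,J,Y} ∋ H.
{J,Y}: Q⊥H given {J,Y} in G with Q→· removed — back-door holds.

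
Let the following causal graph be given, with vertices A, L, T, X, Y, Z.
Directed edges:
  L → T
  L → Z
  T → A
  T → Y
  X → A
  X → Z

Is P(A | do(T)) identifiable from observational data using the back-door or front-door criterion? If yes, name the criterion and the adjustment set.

desc(T)\{T}={A,Y}; candidates ⊆ {L,X,Z}.
∅: T⊥A given ∅ in G with T→· removed — back-door holds.
P(A|do(T)) = P(A|T) — no adjustment needed.

P(A|do(T)): backdoor, adjust for ∅.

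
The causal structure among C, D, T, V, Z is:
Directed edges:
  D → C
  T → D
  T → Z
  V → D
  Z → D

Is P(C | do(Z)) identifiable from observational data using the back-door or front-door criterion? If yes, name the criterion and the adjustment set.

P(C|do(Z)): backdoor, adjust for {T}.

desc(Z)\{Z}={C,D}; candidates ⊆ {T,V}.
size 0: {}; under {} Z still reaches {C,D,T} ∋ C.
{T}: Z⊥C given {T} in G with Z→· removed — back-door holds.
P(C|do(Z)) = Σ_{T} P(C|Z,T)·P(T).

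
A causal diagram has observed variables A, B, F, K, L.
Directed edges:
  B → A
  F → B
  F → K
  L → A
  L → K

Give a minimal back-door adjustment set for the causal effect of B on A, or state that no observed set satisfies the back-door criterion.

B→A: minimal back-door set ∅.

desc(B)\{B}={A}; candidates ⊆ {F,K,L}.
∅: B⊥A given ∅ in G with B→· removed — back-door holds.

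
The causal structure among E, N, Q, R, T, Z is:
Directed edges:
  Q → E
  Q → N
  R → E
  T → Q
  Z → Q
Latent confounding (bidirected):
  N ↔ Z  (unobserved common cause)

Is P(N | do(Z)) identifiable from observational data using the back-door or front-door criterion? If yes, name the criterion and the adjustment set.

desc(Z)\{Z}={E,N,Q}; candidates ⊆ {R,T}.
Z↔N: latent back-door arc(s) into Z.
size 0: {}; under {} Z still reaches {N} ∋ N.
size 1: {R}, {T}; under {R} Z still reaches {N} ∋ N.
size 2: {R,T}; under {R,T} Z still reaches {N} ∋ N.
Z↔N cannot be blocked by any observed set — no back-door set.
{Q}: (i) intercepts every directed Z→N path; (ii) no back-door Z→{Q}; (iii) {Z} blocks every back-door {Q}→N. Front-door holds.
P(N|do(Z)) = Σ_{Q} P(Q|Z) Σ_{Z'} P(N|Q,Z')P(Z').

P(N|do(Z)): frontdoor, adjust for {Q}.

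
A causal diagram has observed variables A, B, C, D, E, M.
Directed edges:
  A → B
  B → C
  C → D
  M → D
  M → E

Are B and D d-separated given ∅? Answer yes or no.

No — B and D are d-connected given ∅.

Bayes-Ball from B | ∅ reaches {A,C,D}.
D ∈ reach(B|∅) ⇒ B ⊥̸ D | ∅.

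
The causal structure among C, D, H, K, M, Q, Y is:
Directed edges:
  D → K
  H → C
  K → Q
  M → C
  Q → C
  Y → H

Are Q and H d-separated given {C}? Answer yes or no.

No — Q and H are d-connected given {C}.

Bayes-Ball from Q | {C} reaches {D,H,K,M,Y}.
H ∈ reach(Q|{C}) ⇒ Q ⊥̸ H | {C}.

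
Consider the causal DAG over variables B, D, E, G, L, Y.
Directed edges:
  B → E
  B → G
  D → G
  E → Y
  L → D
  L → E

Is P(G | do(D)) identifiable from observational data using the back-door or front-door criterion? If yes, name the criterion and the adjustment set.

desc(D)\{D}={G}; candidates ⊆ {B,E,L,Y}.
∅: D⊥G given ∅ in G with D→· removed — back-door holds.
P(G|do(D)) = P(G|D) — no adjustment needed.

P(G|do(D)): backdoor, adjust for ∅.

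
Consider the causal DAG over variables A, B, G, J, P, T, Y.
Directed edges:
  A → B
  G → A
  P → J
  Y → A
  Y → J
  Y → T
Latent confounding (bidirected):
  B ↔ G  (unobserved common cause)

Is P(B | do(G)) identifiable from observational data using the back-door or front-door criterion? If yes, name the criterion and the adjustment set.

desc(G)\{G}={A,B}; candidates ⊆ {J,P,T,Y}.
G↔B: latent back-door arc(s) into G.
size 0: {}; under {} G still reaches {B} ∋ B.
size 1: {J}, {P}, {T} …(+1); under {J} G still reaches {B} ∋ B.
size 2: {J,P}, {J,T}, {J,Y} …(+3); under {J,P} G still reaches {B} ∋ B.
G↔B cannot be blocked by any observed set — no back-door set.
{A}: (i) intercepts every directed G→B path; (ii) no back-door G→{A}; (iii) {G} blocks every back-door {A}→B. Front-door holds.
P(B|do(G)) = Σ_{A} P(A|G) Σ_{G'} P(B|A,G')P(G').

P(B|do(G)): frontdoor, adjust for {A}.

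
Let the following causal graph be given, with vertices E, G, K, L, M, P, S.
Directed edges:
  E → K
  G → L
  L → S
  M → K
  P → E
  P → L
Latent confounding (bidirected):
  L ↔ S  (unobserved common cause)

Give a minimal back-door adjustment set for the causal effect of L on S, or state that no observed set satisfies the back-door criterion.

desc(L)\{L}={S}; candidates ⊆ {E,G,K,M,P}.
L↔S: latent back-door arc(s) into L.
size 0: {}; under {} L still reaches {E,G,K,P,S} ∋ S.
size 1: {E}, {G}, {K} …(+2); under {E} L still reaches {G,P,S} ∋ S.
size 2: {E,G}, {E,K}, {E,M} …(+7); under {E,G} L still reaches {P,S} ∋ S.
L↔S cannot be blocked by any observed set — no back-door set.

L→S: no observed back-door set.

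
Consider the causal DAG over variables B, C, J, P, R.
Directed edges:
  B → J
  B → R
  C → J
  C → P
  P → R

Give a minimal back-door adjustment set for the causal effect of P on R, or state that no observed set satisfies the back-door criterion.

P→R: minimal back-door set ∅.

desc(P)\{P}={R}; candidates ⊆ {B,C,J}.
∅: P⊥R given ∅ in G with P→· removed — back-door holds.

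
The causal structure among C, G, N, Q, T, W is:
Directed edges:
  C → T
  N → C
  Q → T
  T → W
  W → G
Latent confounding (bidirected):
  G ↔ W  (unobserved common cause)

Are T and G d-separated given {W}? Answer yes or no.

No — T and G are d-connected given {W}.

Bayes-Ball from T | {W} reaches {C,G,N,Q}.
G ∈ reach(T|{W}) ⇒ T ⊥̸ G | {W}.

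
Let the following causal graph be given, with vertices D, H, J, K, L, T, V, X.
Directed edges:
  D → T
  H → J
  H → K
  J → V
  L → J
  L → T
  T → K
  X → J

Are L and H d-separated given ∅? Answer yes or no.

Yes — L ⊥ H | ∅.

Bayes-Ball from L | ∅ reaches {J,K,T,V}.
H ∉ reach(L|∅) ⇒ L ⊥ H | ∅.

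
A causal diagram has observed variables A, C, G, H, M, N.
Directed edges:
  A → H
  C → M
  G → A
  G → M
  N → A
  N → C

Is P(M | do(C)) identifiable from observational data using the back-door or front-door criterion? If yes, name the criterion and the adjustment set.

P(M|do(C)): backdoor, adjust for ∅.

desc(C)\{C}={M}; candidates ⊆ {A,G,H,N}.
∅: C⊥M given ∅ in G with C→· removed — back-door holds.
P(M|do(C)) = P(M|C) — no adjustment needed.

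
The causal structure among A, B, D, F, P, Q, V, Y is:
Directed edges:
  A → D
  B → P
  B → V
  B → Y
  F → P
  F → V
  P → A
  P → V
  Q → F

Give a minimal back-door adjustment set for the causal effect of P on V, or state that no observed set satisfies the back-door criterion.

P→V: minimal back-door set {B, F}.

desc(P)\{P}={A,D,V}; candidates ⊆ {B,F,Q,Y}.
size 0: {}; under {} P still reaches {B,F,Q,V,Y} ∋ V.
size 1: {B}, {F}, {Q} …(+1); under {B} P still reaches {F,Q,V} ∋ V.
{B,F}: P⊥V given {B,F} in G with P→· removed — back-door holds.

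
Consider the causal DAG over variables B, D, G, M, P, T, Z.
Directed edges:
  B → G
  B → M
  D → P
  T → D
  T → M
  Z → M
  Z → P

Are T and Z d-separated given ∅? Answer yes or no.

Yes — T ⊥ Z | ∅.

Bayes-Ball from T | ∅ reaches {D,M,P}.
Z ∉ reach(T|∅) ⇒ T ⊥ Z | ∅.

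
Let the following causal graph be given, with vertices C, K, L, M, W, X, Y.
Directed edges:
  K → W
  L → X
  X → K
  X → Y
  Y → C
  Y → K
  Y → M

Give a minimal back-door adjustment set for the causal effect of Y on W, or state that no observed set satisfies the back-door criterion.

desc(Y)\{Y}={C,K,M,W}; candidates ⊆ {L,X}.
size 0: {}; under {} Y still reaches {K,L,W,X} ∋ W.
{X}: Y⊥W given {X} in G with Y→· removed — back-door holds.

Y→W: minimal back-door set {X}.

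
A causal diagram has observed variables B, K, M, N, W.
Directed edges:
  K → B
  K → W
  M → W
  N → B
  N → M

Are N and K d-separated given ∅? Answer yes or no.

Bayes-Ball from N | ∅ reaches {B,M,W}.
K ∉ reach(N|∅) ⇒ N ⊥ K | ∅.

Yes — N ⊥ K | ∅.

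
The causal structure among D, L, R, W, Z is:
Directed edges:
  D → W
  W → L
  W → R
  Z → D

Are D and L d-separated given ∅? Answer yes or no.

No — D and L are d-connected given ∅.

Bayes-Ball from D | ∅ reaches {L,R,W,Z}.
L ∈ reach(D|∅) ⇒ D ⊥̸ L | ∅.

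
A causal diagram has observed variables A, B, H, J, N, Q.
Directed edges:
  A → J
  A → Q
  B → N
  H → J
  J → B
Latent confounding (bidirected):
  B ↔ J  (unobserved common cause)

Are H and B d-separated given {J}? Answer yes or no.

No — H and B are d-connected given {J}.

Bayes-Ball from H | {J} reaches {A,B,N,Q}.
B ∈ reach(H|{J}) ⇒ H ⊥̸ B | {J}.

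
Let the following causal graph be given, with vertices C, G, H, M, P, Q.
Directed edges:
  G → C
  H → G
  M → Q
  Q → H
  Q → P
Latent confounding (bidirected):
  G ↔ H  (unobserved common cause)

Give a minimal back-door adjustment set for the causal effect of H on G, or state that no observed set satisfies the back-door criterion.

desc(H)\{H}={C,G}; candidates ⊆ {M,P,Q}.
H↔G: latent back-door arc(s) into H.
size 0: {}; under {} H still reaches {C,G,M,P,Q} ∋ G.
size 1: {M}, {P}, {Q}; under {M} H still reaches {C,G,P,Q} ∋ G.
size 2: {M,P}, {M,Q}, {P,Q}; under {M,P} H still reaches {C,G,Q} ∋ G.
H↔G cannot be blocked by any observed set — no back-door set.

H→G: no observed back-door set.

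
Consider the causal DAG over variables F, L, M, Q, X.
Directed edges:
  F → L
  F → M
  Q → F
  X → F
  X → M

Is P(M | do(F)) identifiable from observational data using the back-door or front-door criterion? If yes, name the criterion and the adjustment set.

desc(F)\{F}={L,M}; candidates ⊆ {Q,X}.
size 0: {}; under {} F still reaches {M,Q,X} ∋ M.
{X}: F⊥M given {X} in G with F→· removed — back-door holds.
P(M|do(F)) = Σ_{X} P(M|F,X)·P(X).

P(M|do(F)): backdoor, adjust for {X}.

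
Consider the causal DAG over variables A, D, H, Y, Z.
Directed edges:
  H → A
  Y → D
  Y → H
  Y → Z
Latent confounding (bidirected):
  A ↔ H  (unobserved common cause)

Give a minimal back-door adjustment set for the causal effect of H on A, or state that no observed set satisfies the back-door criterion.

desc(H)\{H}={A}; candidates ⊆ {D,Y,Z}.
H↔A: latent back-door arc(s) into H.
size 0: {}; under {} H still reaches {A,D,Y,Z} ∋ A.
size 1: {D}, {Y}, {Z}; under {D} H still reaches {A,Y,Z} ∋ A.
size 2: {D,Y}, {D,Z}, {Y,Z}; under {D,Y} H still reaches {A} ∋ A.
H↔A cannot be blocked by any observed set — no back-door set.

H→A: no observed back-door set.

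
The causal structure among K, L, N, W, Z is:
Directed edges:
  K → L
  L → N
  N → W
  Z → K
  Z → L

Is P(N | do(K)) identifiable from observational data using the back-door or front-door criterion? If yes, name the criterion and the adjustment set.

desc(K)\{K}={L,N,W}; candidates ⊆ {Z}.
size 0: {}; under {} K still reaches {L,N,W,Z} ∋ N.
{Z}: K⊥N given {Z} in G with K→· removed — back-door holds.
P(N|do(K)) = Σ_{Z} P(N|K,Z)·P(Z).

P(N|do(K)): backdoor, adjust for {Z}.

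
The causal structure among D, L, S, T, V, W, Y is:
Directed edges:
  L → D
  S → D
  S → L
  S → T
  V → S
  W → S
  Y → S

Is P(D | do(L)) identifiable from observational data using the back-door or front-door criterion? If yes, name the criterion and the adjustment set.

desc(L)\{L}={D}; candidates ⊆ {S,T,V,W,Y}.
size 0: {}; under {} L still reaches {D,S,T,V,W,Y} ∋ D.
{S}: L⊥D given {S} in G with L→· removed — back-door holds.
P(D|do(L)) = Σ_{S} P(D|L,S)·P(S).

P(D|do(L)): backdoor, adjust for {S}.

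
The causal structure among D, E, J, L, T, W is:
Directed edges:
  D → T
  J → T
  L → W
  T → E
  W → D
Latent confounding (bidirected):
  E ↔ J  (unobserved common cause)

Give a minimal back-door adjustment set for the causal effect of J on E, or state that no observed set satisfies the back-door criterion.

desc(J)\{J}={E,T}; candidates ⊆ {D,L,W}.
J↔E: latent back-door arc(s) into J.
size 0: {}; under {} J still reaches {E} ∋ E.
size 1: {D}, {L}, {W}; under {D} J still reaches {E} ∋ E.
size 2: {D,L}, {D,W}, {L,W}; under {D,L} J still reaches {E} ∋ E.
J↔E cannot be blocked by any observed set — no back-door set.

J→E: no observed back-door set.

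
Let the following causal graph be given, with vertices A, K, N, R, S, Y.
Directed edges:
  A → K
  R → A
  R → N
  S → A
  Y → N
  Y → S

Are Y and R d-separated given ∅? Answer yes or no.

Yes — Y ⊥ R | ∅.

Bayes-Ball from Y | ∅ reaches {A,K,N,S}.
R ∉ reach(Y|∅) ⇒ Y ⊥ R | ∅.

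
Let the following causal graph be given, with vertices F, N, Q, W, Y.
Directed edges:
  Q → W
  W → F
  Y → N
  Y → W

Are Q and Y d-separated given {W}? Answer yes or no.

Bayes-Ball from Q | {W} reaches {N,Y}.
Y ∈ reach(Q|{W}) ⇒ Q ⊥̸ Y | {W}.

No — Q and Y are d-connected given {W}.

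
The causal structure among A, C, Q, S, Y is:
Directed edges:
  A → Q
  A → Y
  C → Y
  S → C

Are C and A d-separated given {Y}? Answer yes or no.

No — C and A are d-connected given {Y}.

Bayes-Ball from C | {Y} reaches {A,Q,S}.
A ∈ reach(C|{Y}) ⇒ C ⊥̸ A | {Y}.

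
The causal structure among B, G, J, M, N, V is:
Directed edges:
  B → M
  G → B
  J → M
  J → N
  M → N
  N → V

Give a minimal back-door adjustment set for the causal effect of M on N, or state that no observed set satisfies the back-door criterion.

desc(M)\{M}={N,V}; candidates ⊆ {B,G,J}.
size 0: {}; under {} M still reaches {B,G,J,N,V} ∋ N.
{J}: M⊥N given {J} in G with M→· removed — back-door holds.

M→N: minimal back-door set {J}.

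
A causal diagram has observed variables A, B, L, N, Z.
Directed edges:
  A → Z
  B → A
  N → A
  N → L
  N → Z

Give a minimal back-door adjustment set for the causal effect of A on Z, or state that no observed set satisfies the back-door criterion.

desc(A)\{A}={Z}; candidates ⊆ {B,L,N}.
size 0: {}; under {} A still reaches {B,L,N,Z} ∋ Z.
{N}: A⊥Z given {N} in G with A→· removed — back-door holds.

A→Z: minimal back-door set {N}.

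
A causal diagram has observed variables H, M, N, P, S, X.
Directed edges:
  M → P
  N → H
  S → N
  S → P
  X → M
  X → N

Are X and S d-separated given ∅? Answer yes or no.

Yes — X ⊥ S | ∅.

Bayes-Ball from X | ∅ reaches {H,M,N,P}.
S ∉ reach(X|∅) ⇒ X ⊥ S | ∅.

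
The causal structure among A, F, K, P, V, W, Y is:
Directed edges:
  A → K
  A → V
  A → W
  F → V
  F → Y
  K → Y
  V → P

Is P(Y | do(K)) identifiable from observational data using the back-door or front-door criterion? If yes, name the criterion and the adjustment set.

desc(K)\{K}={Y}; candidates ⊆ {A,F,P,V,W}.
∅: K⊥Y given ∅ in G with K→· removed — back-door holds.
P(Y|do(K)) = P(Y|K) — no adjustment needed.

P(Y|do(K)): backdoor, adjust for ∅.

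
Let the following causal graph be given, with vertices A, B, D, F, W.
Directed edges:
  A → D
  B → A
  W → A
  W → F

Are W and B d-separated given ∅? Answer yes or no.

Yes — W ⊥ B | ∅.

Bayes-Ball from W | ∅ reaches {A,D,F}.
B ∉ reach(W|∅) ⇒ W ⊥ B | ∅.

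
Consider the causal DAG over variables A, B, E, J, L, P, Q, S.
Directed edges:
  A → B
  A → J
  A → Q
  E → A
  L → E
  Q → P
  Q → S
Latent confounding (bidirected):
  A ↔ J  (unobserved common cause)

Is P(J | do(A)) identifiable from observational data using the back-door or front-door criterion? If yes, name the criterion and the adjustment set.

desc(A)\{A}={B,J,P,Q,S}; candidates ⊆ {E,L}.
A↔J: latent back-door arc(s) into A.
size 0: {}; under {} A still reaches {E,J,L} ∋ J.
size 1: {E}, {L}; under {E} A still reaches {J} ∋ J.
size 2: {E,L}; under {E,L} A still reaches {J} ∋ J.
A↔J cannot be blocked by any observed set — no back-door set.
No mediator lies on a directed A→…→J path.
Neither criterion identifies P(J|do(A)) in this graph.

P(J|do(A)): not identifiable (no BD/FD set).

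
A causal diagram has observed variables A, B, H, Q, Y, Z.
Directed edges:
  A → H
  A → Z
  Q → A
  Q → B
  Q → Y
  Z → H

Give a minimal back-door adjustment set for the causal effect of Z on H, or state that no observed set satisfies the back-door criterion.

Z→H: minimal back-door set {A}.

desc(Z)\{Z}={H}; candidates ⊆ {A,B,Q,Y}.
size 0: {}; under {} Z still reaches {A,B,H,Q,Y} ∋ H.
{A}: Z⊥H given {A} in G with Z→· removed — back-door holds.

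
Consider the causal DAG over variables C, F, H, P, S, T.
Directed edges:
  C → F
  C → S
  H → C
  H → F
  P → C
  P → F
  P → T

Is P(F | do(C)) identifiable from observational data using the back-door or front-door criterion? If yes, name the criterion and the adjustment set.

P(F|do(C)): backdoor, adjust for {H, P}.

desc(C)\{C}={F,S}; candidates ⊆ {H,P,T}.
size 0: {}; under {} C still reaches {F,H,P,T} ∋ F.
size 1: {H}, {P}, {T}; under {H} C still reaches {F,P,T} ∋ F.
{H,P}: C⊥F given {H,P} in G with C→· removed — back-door holds.
P(F|do(C)) = Σ_{H,P} P(F|C,H,P)·P(H,P).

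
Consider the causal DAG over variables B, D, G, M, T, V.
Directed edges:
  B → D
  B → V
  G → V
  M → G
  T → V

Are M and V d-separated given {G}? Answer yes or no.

Yes — M ⊥ V | {G}.

Bayes-Ball from M | {G} reaches ∅.
V ∉ reach(M|{G}) ⇒ M ⊥ V | {G}.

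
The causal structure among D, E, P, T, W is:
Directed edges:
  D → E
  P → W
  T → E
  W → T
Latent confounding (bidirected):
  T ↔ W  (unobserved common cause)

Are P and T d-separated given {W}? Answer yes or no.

No — P and T are d-connected given {W}.

Bayes-Ball from P | {W} reaches {E,T}.
T ∈ reach(P|{W}) ⇒ P ⊥̸ T | {W}.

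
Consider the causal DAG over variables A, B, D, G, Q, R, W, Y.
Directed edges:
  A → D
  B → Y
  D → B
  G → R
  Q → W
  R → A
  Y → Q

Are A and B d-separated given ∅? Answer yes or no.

Bayes-Ball from A | ∅ reaches {B,D,G,Q,R,W,Y}.
B ∈ reach(A|∅) ⇒ A ⊥̸ B | ∅.

No — A and B are d-connected given ∅.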